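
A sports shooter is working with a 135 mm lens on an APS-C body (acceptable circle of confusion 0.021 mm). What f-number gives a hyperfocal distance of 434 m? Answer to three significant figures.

f/2.00

Rearrange H = f²/(N·c) + f for N: N = f² / ((H − f)·c).
N = 135² / ((434000 − 135) × 0.021) = 18225 / 9111 ≈ 2.00.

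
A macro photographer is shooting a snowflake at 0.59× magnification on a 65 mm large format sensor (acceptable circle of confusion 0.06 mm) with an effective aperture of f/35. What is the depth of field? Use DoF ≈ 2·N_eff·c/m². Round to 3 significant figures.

At magnification m, DoF ≈ 2·N_eff·c/m² = 2 × 35 × 0.06 / 0.59² = 4.2 / 0.3481 ≈ 12.1 mm.

12.1 mm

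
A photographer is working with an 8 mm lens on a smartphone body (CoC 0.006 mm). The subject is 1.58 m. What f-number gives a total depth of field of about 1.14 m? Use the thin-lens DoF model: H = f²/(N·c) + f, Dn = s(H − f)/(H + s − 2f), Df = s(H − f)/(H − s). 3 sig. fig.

Write h = H − f = f²/(N·c). The thin-lens limits are Dn = s·h/(h + (s−f)) and Df = s·h/(h − (s−f)), so DoF = Df − Dn = 2·s·(s−f)·h / (h² − (s−f)²).
That is a quadratic in h: DoF·h² − 2·s·(s−f)·h − DoF·(s−f)² = 0 ⇒ h = (s−f)·(s + √(s² + DoF²)) / DoF = 1572 × (1580 + √(1580² + 1140²)) / 1140 = 1572 × (1580 + 1948.33) / 1140 ≈ 4865.4 mm.
Then N = f²/(c·h) = 8² / (0.006 × 4865.4) = 64 / 29.192 ≈ 2.19.

f/2.19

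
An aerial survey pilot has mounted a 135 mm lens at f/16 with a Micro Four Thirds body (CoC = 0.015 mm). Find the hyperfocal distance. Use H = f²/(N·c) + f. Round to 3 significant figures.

76.1 m

Hyperfocal distance H = f²/(N·c) + f = 135²/(16 × 0.015) + 135 = 18225/0.24 + 135 ≈ 76072.5 mm ≈ 76.1 m.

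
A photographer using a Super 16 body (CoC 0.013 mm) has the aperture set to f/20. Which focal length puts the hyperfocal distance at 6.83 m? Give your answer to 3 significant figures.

From H = f²/(N·c) + f, with f ≪ H: f ≈ √(H·N·c) = √(6830 × 20 × 0.013) = √1775.8 ≈ 42.14 mm.
Exact: f² + N·c·f − N·c·H = 0 ⇒ f = (−N·c + √((N·c)² + 4·N·c·H))/2 = (−0.26 + √7103.3)/2 ≈ 42.010 mm ≈ 42.0 mm.

42.0 mm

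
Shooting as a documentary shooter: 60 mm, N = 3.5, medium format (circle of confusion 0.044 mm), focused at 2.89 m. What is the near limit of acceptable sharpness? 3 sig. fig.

2.58 m

Hyperfocal distance H = f²/(N·c) + f = 60²/(3.5 × 0.044) + 60 = 3600/0.154 + 60 ≈ 23436.6 mm ≈ 23.44 m.
Near limit Dn = s·(H − f)/(H + s − 2f) = 2890 × (23436.6 − 60) / (23436.6 + 2890 − 2 × 60) = 2890 × 23376.6 / 26206.6 ≈ 2577.9 mm ≈ 2.58 m.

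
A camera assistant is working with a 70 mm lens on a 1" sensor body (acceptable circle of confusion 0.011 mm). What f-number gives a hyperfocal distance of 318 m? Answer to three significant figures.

Rearrange H = f²/(N·c) + f for N: N = f² / ((H − f)·c).
N = 70² / ((318000 − 70) × 0.011) = 4900 / 3497 ≈ 1.40.

f/1.40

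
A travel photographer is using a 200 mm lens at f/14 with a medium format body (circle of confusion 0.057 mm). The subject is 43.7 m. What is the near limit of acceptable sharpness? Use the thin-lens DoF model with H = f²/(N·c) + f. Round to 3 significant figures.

Hyperfocal distance H = f²/(N·c) + f = 200²/(14 × 0.057) + 200 = 40000/0.798 + 200 ≈ 50325.3 mm ≈ 50.33 m.
Near limit Dn = s·(H − f)/(H + s − 2f) = 43700 × (50325.3 − 200) / (50325.3 + 43700 − 2 × 200) = 43700 × 50125.3 / 93625.3 ≈ 23396 mm ≈ 23.4 m.

23.4 m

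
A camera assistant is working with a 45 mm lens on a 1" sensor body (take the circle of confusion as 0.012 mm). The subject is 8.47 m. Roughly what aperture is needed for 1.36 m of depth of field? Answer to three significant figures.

f/1.60

Write h = H − f = f²/(N·c). The thin-lens limits are Dn = s·h/(h + (s−f)) and Df = s·h/(h − (s−f)), so DoF = Df − Dn = 2·s·(s−f)·h / (h² − (s−f)²).
That is a quadratic in h: DoF·h² − 2·s·(s−f)·h − DoF·(s−f)² = 0 ⇒ h = (s−f)·(s + √(s² + DoF²)) / DoF = 8425 × (8470 + √(8470² + 1360²)) / 1360 = 8425 × (8470 + 8578.49) / 1360 ≈ 105613 mm.
Then N = f²/(c·h) = 45² / (0.012 × 105613) = 2025 / 1267.4 ≈ 1.60.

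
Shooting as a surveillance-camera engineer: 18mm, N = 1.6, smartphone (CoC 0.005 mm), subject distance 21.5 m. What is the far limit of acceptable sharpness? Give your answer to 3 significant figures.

45.8 m

Hyperfocal distance H = f²/(N·c) + f = 18²/(1.6 × 0.005) + 18 = 324/0.008 + 18 ≈ 40518.0 mm ≈ 40.52 m.
Far limit Df = s·(H − f)/(H − s) = 21500 × (40518.0 − 18) / (40518.0 − 21500) = 21500 × 40500.0 / 19018.0 ≈ 45786 mm ≈ 45.8 m.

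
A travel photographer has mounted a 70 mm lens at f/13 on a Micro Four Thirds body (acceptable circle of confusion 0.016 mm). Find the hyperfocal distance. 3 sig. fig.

23.6 m

Hyperfocal distance H = f²/(N·c) + f = 70²/(13 × 0.016) + 70 = 4900/0.208 + 70 ≈ 23627.7 mm ≈ 23.6 m.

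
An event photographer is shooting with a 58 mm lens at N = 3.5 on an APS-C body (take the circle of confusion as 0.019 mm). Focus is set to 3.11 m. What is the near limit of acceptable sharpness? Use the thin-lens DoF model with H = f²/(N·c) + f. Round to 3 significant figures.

Hyperfocal distance H = f²/(N·c) + f = 58²/(3.5 × 0.019) + 58 = 3364/0.0665 + 58 ≈ 50644.5 mm ≈ 50.64 m.
Near limit Dn = s·(H − f)/(H + s − 2f) = 3110 × (50644.5 − 58) / (50644.5 + 3110 − 2 × 58) = 3110 × 50586.5 / 53638.5 ≈ 2933.0 mm ≈ 2.93 m.

2.93 m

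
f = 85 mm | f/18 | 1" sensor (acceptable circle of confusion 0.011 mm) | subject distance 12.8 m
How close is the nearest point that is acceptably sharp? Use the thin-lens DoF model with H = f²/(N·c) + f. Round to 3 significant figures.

9.49 m

Hyperfocal distance H = f²/(N·c) + f = 85²/(18 × 0.011) + 85 = 7225/0.198 + 85 ≈ 36574.9 mm ≈ 36.57 m.
Near limit Dn = s·(H − f)/(H + s − 2f) = 12800 × (36574.9 − 85) / (36574.9 + 12800 − 2 × 85) = 12800 × 36489.9 / 49204.9 ≈ 9492.4 mm ≈ 9.49 m.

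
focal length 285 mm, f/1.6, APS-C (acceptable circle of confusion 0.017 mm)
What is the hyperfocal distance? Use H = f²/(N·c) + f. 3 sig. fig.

Hyperfocal distance H = f²/(N·c) + f = 285²/(1.6 × 0.017) + 285 = 81225/0.0272 + 285 ≈ 2986498.2 mm ≈ 2990 m.

2990 m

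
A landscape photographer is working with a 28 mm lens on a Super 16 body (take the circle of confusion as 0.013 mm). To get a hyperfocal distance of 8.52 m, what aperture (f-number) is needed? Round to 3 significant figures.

f/7.10

Rearrange H = f²/(N·c) + f for N: N = f² / ((H − f)·c).
N = 28² / ((8520 − 28) × 0.013) = 784 / 110.4 ≈ 7.10.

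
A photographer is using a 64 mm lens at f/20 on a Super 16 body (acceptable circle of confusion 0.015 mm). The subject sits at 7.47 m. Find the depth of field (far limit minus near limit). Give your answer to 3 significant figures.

Hyperfocal distance H = f²/(N·c) + f = 64²/(20 × 0.015) + 64 = 4096/0.3 + 64 ≈ 13717.3 mm ≈ 13.72 m.
Near limit Dn = s·(H − f)/(H + s − 2f) = 7470 × (13717.3 − 64) / (13717.3 + 7470 − 2 × 64) = 7470 × 13653.3 / 21059.3 ≈ 4843 mm.
Far limit Df = s·(H − f)/(H − s) = 7470 × (13717.3 − 64) / (13717.3 − 7470) = 7470 × 13653.3 / 6247.3 ≈ 16325 mm.
Depth of field = Df − Dn = 16325 − 4843 ≈ 11482 mm ≈ 11.5 m.

11.5 m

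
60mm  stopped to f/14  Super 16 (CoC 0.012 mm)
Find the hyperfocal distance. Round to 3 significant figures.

Hyperfocal distance H = f²/(N·c) + f = 60²/(14 × 0.012) + 60 = 3600/0.168 + 60 ≈ 21488.6 mm ≈ 21.5 m.

21.5 m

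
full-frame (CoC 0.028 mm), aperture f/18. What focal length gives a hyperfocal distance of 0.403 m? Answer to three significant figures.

14.0 mm

From H = f²/(N·c) + f, with f ≪ H: f ≈ √(H·N·c) = √(403 × 18 × 0.028) = √203.11 ≈ 14.25 mm.
Exact: f² + N·c·f − N·c·H = 0 ⇒ f = (−N·c + √((N·c)² + 4·N·c·H))/2 = (−0.504 + √812.70)/2 ≈ 14.002 mm ≈ 14.0 mm.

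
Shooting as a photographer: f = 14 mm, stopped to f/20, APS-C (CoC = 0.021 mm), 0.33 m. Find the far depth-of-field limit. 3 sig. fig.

Hyperfocal distance H = f²/(N·c) + f = 14²/(20 × 0.021) + 14 = 196/0.42 + 14 ≈ 480.7 mm ≈ 0.481 m.
Far limit Df = s·(H − f)/(H − s) = 330 × (480.7 − 14) / (480.7 − 330) = 330 × 466.7 / 150.7 ≈ 1022.1 mm ≈ 1.02 m.

1.02 m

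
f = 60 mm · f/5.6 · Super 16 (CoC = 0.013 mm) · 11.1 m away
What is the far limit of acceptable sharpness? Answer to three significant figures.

Hyperfocal distance H = f²/(N·c) + f = 60²/(5.6 × 0.013) + 60 = 3600/0.0728 + 60 ≈ 49510.5 mm ≈ 49.51 m.
Far limit Df = s·(H − f)/(H − s) = 11100 × (49510.5 − 60) / (49510.5 − 11100) = 11100 × 49450.5 / 38410.5 ≈ 14290 mm ≈ 14.3 m.

14.3 m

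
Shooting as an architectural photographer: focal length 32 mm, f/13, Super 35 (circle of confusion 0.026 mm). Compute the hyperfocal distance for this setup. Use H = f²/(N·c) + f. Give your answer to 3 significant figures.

Hyperfocal distance H = f²/(N·c) + f = 32²/(13 × 0.026) + 32 = 1024/0.338 + 32 ≈ 3061.6 mm ≈ 3.06 m.

3.06 m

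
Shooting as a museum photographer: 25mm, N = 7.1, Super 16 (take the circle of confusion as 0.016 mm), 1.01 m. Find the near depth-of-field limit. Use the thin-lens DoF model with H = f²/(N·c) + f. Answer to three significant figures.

0.857 m

Hyperfocal distance H = f²/(N·c) + f = 25²/(7.1 × 0.016) + 25 = 625/0.1136 + 25 ≈ 5526.8 mm ≈ 5.527 m.
Near limit Dn = s·(H − f)/(H + s − 2f) = 1010 × (5526.8 − 25) / (5526.8 + 1010 − 2 × 25) = 1010 × 5501.8 / 6486.8 ≈ 856.63 mm ≈ 0.857 m.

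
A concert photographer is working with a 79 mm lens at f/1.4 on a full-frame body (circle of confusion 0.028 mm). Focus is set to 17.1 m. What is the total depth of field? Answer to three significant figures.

Hyperfocal distance H = f²/(N·c) + f = 79²/(1.4 × 0.028) + 79 = 6241/0.0392 + 79 ≈ 159288.2 mm ≈ 159.3 m.
Near limit Dn = s·(H − f)/(H + s − 2f) = 17100 × (159288.2 − 79) / (159288.2 + 17100 − 2 × 79) = 17100 × 159209.2 / 176230.2 ≈ 15448.4 mm.
Far limit Df = s·(H − f)/(H − s) = 17100 × (159288.2 − 79) / (159288.2 − 17100) = 17100 × 159209.2 / 142188.2 ≈ 19147.0 mm.
Depth of field = Df − Dn = 19147.0 − 15448.4 ≈ 3698.6 mm ≈ 3.70 m.

3.70 m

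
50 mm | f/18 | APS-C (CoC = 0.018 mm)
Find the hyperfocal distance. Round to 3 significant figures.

7.77 m

Hyperfocal distance H = f²/(N·c) + f = 50²/(18 × 0.018) + 50 = 2500/0.324 + 50 ≈ 7766.0 mm ≈ 7.77 m.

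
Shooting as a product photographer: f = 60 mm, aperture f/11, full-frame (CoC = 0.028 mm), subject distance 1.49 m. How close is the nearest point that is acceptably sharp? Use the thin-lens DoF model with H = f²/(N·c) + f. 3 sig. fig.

Hyperfocal distance H = f²/(N·c) + f = 60²/(11 × 0.028) + 60 = 3600/0.308 + 60 ≈ 11748.3 mm ≈ 11.75 m.
Near limit Dn = s·(H − f)/(H + s − 2f) = 1490 × (11748.3 − 60) / (11748.3 + 1490 − 2 × 60) = 1490 × 11688.3 / 13118.3 ≈ 1327.6 mm ≈ 1.33 m.

1.33 m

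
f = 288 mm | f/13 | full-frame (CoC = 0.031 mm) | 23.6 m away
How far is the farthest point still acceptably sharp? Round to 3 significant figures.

Hyperfocal distance H = f²/(N·c) + f = 288²/(13 × 0.031) + 288 = 82944/0.403 + 288 ≈ 206104.4 mm ≈ 206.1 m.
Far limit Df = s·(H − f)/(H − s) = 23600 × (206104.4 − 288) / (206104.4 − 23600) = 23600 × 205816.4 / 182504.4 ≈ 26615 mm ≈ 26.6 m.

26.6 m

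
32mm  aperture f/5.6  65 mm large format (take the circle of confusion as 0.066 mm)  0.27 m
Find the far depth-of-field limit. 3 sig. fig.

295 mm

Hyperfocal distance H = f²/(N·c) + f = 32²/(5.6 × 0.066) + 32 = 1024/0.3696 + 32 ≈ 2802.6 mm ≈ 2.803 m.
Far limit Df = s·(H − f)/(H − s) = 270 × (2802.6 − 32) / (2802.6 − 270) = 270 × 2770.6 / 2532.6 ≈ 295.37 mm.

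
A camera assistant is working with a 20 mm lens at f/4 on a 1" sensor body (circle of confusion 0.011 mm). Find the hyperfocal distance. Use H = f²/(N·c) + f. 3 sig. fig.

9.11 m

Hyperfocal distance H = f²/(N·c) + f = 20²/(4 × 0.011) + 20 = 400/0.044 + 20 ≈ 9110.9 mm ≈ 9.11 m.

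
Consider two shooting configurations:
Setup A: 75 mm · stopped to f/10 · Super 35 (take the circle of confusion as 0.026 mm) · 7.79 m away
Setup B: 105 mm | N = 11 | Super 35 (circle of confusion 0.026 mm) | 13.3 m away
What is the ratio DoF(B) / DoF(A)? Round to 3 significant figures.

1.62

Setup A: H = 75²/(10×0.026) + 75 ≈ 21709.6 mm; DoF = Df − Dn = 12107.6 − 5742.3 ≈ 6365.3 mm.
Setup B: H = 105²/(11×0.026) + 105 ≈ 38654.0 mm; DoF = Df − Dn = 20222 − 9908 ≈ 10314 mm.
Ratio = 10314 / 6365.3 ≈ 1.62.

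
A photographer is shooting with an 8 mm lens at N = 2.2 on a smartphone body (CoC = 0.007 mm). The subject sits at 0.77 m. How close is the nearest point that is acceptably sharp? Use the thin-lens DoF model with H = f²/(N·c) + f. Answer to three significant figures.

0.651 m

Hyperfocal distance H = f²/(N·c) + f = 8²/(2.2 × 0.007) + 8 = 64/0.0154 + 8 ≈ 4163.8 mm ≈ 4.164 m.
Near limit Dn = s·(H − f)/(H + s − 2f) = 770 × (4163.8 − 8) / (4163.8 + 770 − 2 × 8) = 770 × 4155.8 / 4917.8 ≈ 650.69 mm ≈ 0.651 m.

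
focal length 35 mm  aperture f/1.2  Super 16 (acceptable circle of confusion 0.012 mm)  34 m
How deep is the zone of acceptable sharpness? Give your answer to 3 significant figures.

32.3 m

Hyperfocal distance H = f²/(N·c) + f = 35²/(1.2 × 0.012) + 35 = 1225/0.0144 + 35 ≈ 85104.4 mm ≈ 85.10 m.
Near limit Dn = s·(H − f)/(H + s − 2f) = 34000 × (85104.4 − 35) / (85104.4 + 34000 − 2 × 35) = 34000 × 85069.4 / 119034.4 ≈ 24299 mm.
Far limit Df = s·(H − f)/(H − s) = 34000 × (85104.4 − 35) / (85104.4 − 34000) = 34000 × 85069.4 / 51104.4 ≈ 56597 mm.
Depth of field = Df − Dn = 56597 − 24299 ≈ 32298 mm ≈ 32.3 m.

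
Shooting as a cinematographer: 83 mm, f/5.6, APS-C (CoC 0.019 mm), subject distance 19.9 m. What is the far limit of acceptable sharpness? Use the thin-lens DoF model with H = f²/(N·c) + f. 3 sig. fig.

28.7 m

Hyperfocal distance H = f²/(N·c) + f = 83²/(5.6 × 0.019) + 83 = 6889/0.1064 + 83 ≈ 64829.2 mm ≈ 64.83 m.
Far limit Df = s·(H − f)/(H − s) = 19900 × (64829.2 − 83) / (64829.2 − 19900) = 19900 × 64746.2 / 44929.2 ≈ 28677 mm ≈ 28.7 m.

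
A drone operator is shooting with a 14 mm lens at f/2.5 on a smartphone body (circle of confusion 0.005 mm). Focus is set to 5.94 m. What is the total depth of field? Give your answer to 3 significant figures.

5.24 m

Hyperfocal distance H = f²/(N·c) + f = 14²/(2.5 × 0.005) + 14 = 196/0.0125 + 14 ≈ 15694.0 mm ≈ 15.69 m.
Near limit Dn = s·(H − f)/(H + s − 2f) = 5940 × (15694.0 − 14) / (15694.0 + 5940 − 2 × 14) = 5940 × 15680.0 / 21606.0 ≈ 4310.8 mm.
Far limit Df = s·(H − f)/(H − s) = 5940 × (15694.0 − 14) / (15694.0 − 5940) = 5940 × 15680.0 / 9754.0 ≈ 9548.8 mm.
Depth of field = Df − Dn = 9548.8 − 4310.8 ≈ 5238.0 mm ≈ 5.24 m.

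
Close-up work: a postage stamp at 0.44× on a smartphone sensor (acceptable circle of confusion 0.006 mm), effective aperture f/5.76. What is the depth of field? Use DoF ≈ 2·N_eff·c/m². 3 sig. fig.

0.357 mm

At magnification m, DoF ≈ 2·N_eff·c/m² = 2 × 5.76 × 0.006 / 0.44² = 0.06912 / 0.1936 ≈ 0.357 mm.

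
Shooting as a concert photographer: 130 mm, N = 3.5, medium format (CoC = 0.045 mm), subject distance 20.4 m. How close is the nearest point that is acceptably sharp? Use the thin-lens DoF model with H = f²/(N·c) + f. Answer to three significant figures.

17.2 m

Hyperfocal distance H = f²/(N·c) + f = 130²/(3.5 × 0.045) + 130 = 16900/0.1575 + 130 ≈ 107431.6 mm ≈ 107.4 m.
Near limit Dn = s·(H − f)/(H + s − 2f) = 20400 × (107431.6 − 130) / (107431.6 + 20400 − 2 × 130) = 20400 × 107301.6 / 127571.6 ≈ 17159 mm ≈ 17.2 m.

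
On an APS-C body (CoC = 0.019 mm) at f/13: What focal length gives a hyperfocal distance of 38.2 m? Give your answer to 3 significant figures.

97.0 mm

From H = f²/(N·c) + f, with f ≪ H: f ≈ √(H·N·c) = √(38200 × 13 × 0.019) = √9435.4 ≈ 97.14 mm.
Exact: f² + N·c·f − N·c·H = 0 ⇒ f = (−N·c + √((N·c)² + 4·N·c·H))/2 = (−0.247 + √37742)/2 ≈ 97.013 mm ≈ 97.0 mm.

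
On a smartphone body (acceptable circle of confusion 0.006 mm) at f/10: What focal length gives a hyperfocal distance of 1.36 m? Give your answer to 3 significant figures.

From H = f²/(N·c) + f, with f ≪ H: f ≈ √(H·N·c) = √(1360 × 10 × 0.006) = √81.600 ≈ 9.033 mm.
Exact: f² + N·c·f − N·c·H = 0 ⇒ f = (−N·c + √((N·c)² + 4·N·c·H))/2 = (−0.06 + √326.40)/2 ≈ 9.0033 mm ≈ 9.00 mm.

9.00 mm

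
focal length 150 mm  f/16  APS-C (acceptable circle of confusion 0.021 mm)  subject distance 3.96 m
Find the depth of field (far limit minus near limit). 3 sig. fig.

452 mm

Hyperfocal distance H = f²/(N·c) + f = 150²/(16 × 0.021) + 150 = 22500/0.336 + 150 ≈ 67114.3 mm ≈ 67.11 m.
Near limit Dn = s·(H − f)/(H + s − 2f) = 3960 × (67114.3 − 150) / (67114.3 + 3960 − 2 × 150) = 3960 × 66964.3 / 70774.3 ≈ 3746.82 mm.
Far limit Df = s·(H − f)/(H − s) = 3960 × (67114.3 − 150) / (67114.3 − 3960) = 3960 × 66964.3 / 63154.3 ≈ 4198.90 mm.
Depth of field = Df − Dn = 4198.90 − 3746.82 ≈ 452.08 mm.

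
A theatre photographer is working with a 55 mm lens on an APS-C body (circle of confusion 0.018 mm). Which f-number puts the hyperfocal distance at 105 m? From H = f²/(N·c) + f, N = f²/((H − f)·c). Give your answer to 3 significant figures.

Rearrange H = f²/(N·c) + f for N: N = f² / ((H − f)·c).
N = 55² / ((105000 − 55) × 0.018) = 3025 / 1889 ≈ 1.60.

f/1.60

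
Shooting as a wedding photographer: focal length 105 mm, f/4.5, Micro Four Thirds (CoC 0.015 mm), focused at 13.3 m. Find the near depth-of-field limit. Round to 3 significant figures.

12.3 m

Hyperfocal distance H = f²/(N·c) + f = 105²/(4.5 × 0.015) + 105 = 11025/0.0675 + 105 ≈ 163438.3 mm ≈ 163.4 m.
Near limit Dn = s·(H − f)/(H + s − 2f) = 13300 × (163438.3 − 105) / (163438.3 + 13300 − 2 × 105) = 13300 × 163333.3 / 176528.3 ≈ 12306 mm ≈ 12.3 m.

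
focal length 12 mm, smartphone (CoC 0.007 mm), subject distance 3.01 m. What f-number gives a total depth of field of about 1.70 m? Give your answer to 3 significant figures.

f/1.80

Write h = H − f = f²/(N·c). The thin-lens limits are Dn = s·h/(h + (s−f)) and Df = s·h/(h − (s−f)), so DoF = Df − Dn = 2·s·(s−f)·h / (h² − (s−f)²).
That is a quadratic in h: DoF·h² − 2·s·(s−f)·h − DoF·(s−f)² = 0 ⇒ h = (s−f)·(s + √(s² + DoF²)) / DoF = 2998 × (3010 + √(3010² + 1700²)) / 1700 = 2998 × (3010 + 3456.89) / 1700 ≈ 11405 mm.
Then N = f²/(c·h) = 12² / (0.007 × 11405) = 144 / 79.832 ≈ 1.80.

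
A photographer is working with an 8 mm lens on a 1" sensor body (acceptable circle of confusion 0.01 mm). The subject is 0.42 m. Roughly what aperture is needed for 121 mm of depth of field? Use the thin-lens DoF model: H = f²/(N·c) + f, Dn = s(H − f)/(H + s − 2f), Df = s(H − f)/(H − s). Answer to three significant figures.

f/2.19

Write h = H − f = f²/(N·c). The thin-lens limits are Dn = s·h/(h + (s−f)) and Df = s·h/(h − (s−f)), so DoF = Df − Dn = 2·s·(s−f)·h / (h² − (s−f)²).
That is a quadratic in h: DoF·h² − 2·s·(s−f)·h − DoF·(s−f)² = 0 ⇒ h = (s−f)·(s + √(s² + DoF²)) / DoF = 412 × (420 + √(420² + 121²)) / 121 = 412 × (420 + 437.082) / 121 ≈ 2918.3 mm.
Then N = f²/(c·h) = 8² / (0.01 × 2918.3) = 64 / 29.183 ≈ 2.19.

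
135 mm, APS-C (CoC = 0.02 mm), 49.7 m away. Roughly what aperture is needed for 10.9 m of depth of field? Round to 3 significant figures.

Write h = H − f = f²/(N·c). The thin-lens limits are Dn = s·h/(h + (s−f)) and Df = s·h/(h − (s−f)), so DoF = Df − Dn = 2·s·(s−f)·h / (h² − (s−f)²).
That is a quadratic in h: DoF·h² − 2·s·(s−f)·h − DoF·(s−f)² = 0 ⇒ h = (s−f)·(s + √(s² + DoF²)) / DoF = 49565 × (49700 + √(49700² + 10900²)) / 10900 = 49565 × (49700 + 50881.2) / 10900 ≈ 457368 mm.
Then N = f²/(c·h) = 135² / (0.02 × 457368) = 18225 / 9147.4 ≈ 1.99.

f/1.99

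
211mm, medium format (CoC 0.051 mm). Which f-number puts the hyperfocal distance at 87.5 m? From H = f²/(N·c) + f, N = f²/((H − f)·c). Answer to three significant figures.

f/10

Rearrange H = f²/(N·c) + f for N: N = f² / ((H − f)·c).
N = 211² / ((87500 − 211) × 0.051) = 44521 / 4452 ≈ 10.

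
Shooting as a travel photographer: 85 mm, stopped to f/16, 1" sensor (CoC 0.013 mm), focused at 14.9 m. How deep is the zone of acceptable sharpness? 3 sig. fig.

15.5 m

Hyperfocal distance H = f²/(N·c) + f = 85²/(16 × 0.013) + 85 = 7225/0.208 + 85 ≈ 34820.6 mm ≈ 34.82 m.
Near limit Dn = s·(H − f)/(H + s − 2f) = 14900 × (34820.6 − 85) / (34820.6 + 14900 − 2 × 85) = 14900 × 34735.6 / 49550.6 ≈ 10445 mm.
Far limit Df = s·(H − f)/(H − s) = 14900 × (34820.6 − 85) / (34820.6 − 14900) = 14900 × 34735.6 / 19920.6 ≈ 25981 mm.
Depth of field = Df − Dn = 25981 − 10445 ≈ 15536 mm ≈ 15.5 m.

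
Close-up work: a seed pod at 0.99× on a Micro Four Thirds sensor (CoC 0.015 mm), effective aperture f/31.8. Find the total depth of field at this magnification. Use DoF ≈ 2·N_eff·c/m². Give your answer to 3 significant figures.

At magnification m, DoF ≈ 2·N_eff·c/m² = 2 × 31.8 × 0.015 / 0.99² = 0.954 / 0.9801 ≈ 0.973 mm.

0.973 mm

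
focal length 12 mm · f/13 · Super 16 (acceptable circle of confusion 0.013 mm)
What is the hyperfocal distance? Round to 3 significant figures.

Hyperfocal distance H = f²/(N·c) + f = 12²/(13 × 0.013) + 12 = 144/0.169 + 12 ≈ 864.1 mm ≈ 0.864 m.

0.864 m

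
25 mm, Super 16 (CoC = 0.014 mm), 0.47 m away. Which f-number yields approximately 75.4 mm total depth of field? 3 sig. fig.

f/8

Write h = H − f = f²/(N·c). The thin-lens limits are Dn = s·h/(h + (s−f)) and Df = s·h/(h − (s−f)), so DoF = Df − Dn = 2·s·(s−f)·h / (h² − (s−f)²).
That is a quadratic in h: DoF·h² − 2·s·(s−f)·h − DoF·(s−f)² = 0 ⇒ h = (s−f)·(s + √(s² + DoF²)) / DoF = 445 × (470 + √(470² + 75.4²)) / 75.4 = 445 × (470 + 476.010) / 75.4 ≈ 5583.2 mm.
Then N = f²/(c·h) = 25² / (0.014 × 5583.2) = 625 / 78.165 ≈ 8.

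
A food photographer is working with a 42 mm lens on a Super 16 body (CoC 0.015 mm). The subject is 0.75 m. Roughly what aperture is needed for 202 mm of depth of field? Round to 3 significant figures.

Write h = H − f = f²/(N·c). The thin-lens limits are Dn = s·h/(h + (s−f)) and Df = s·h/(h − (s−f)), so DoF = Df − Dn = 2·s·(s−f)·h / (h² − (s−f)²).
That is a quadratic in h: DoF·h² − 2·s·(s−f)·h − DoF·(s−f)² = 0 ⇒ h = (s−f)·(s + √(s² + DoF²)) / DoF = 708 × (750 + √(750² + 202²)) / 202 = 708 × (750 + 776.726) / 202 ≈ 5351.1 mm.
Then N = f²/(c·h) = 42² / (0.015 × 5351.1) = 1764 / 80.267 ≈ 22.

f/22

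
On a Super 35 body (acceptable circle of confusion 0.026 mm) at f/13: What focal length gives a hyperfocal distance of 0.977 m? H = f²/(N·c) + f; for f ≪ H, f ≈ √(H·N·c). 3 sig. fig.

18.0 mm

From H = f²/(N·c) + f, with f ≪ H: f ≈ √(H·N·c) = √(977 × 13 × 0.026) = √330.23 ≈ 18.17 mm.
Exact: f² + N·c·f − N·c·H = 0 ⇒ f = (−N·c + √((N·c)² + 4·N·c·H))/2 = (−0.338 + √1321.0)/2 ≈ 18.004 mm ≈ 18.0 mm.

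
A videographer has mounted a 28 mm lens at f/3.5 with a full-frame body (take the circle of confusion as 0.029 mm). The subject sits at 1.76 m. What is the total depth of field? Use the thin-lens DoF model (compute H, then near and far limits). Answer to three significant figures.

Hyperfocal distance H = f²/(N·c) + f = 28²/(3.5 × 0.029) + 28 = 784/0.1015 + 28 ≈ 7752.1 mm ≈ 7.752 m.
Near limit Dn = s·(H − f)/(H + s − 2f) = 1760 × (7752.1 − 28) / (7752.1 + 1760 − 2 × 28) = 1760 × 7724.1 / 9456.1 ≈ 1437.64 mm.
Far limit Df = s·(H − f)/(H − s) = 1760 × (7752.1 − 28) / (7752.1 − 1760) = 1760 × 7724.1 / 5992.1 ≈ 2268.72 mm.
Depth of field = Df − Dn = 2268.72 − 1437.64 ≈ 831.08 mm ≈ 0.831 m.

0.831 m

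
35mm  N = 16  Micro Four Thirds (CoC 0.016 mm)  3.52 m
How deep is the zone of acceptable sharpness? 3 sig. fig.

10.9 m

Hyperfocal distance H = f²/(N·c) + f = 35²/(16 × 0.016) + 35 = 1225/0.256 + 35 ≈ 4820.2 mm ≈ 4.820 m.
Near limit Dn = s·(H − f)/(H + s − 2f) = 3520 × (4820.2 − 35) / (4820.2 + 3520 − 2 × 35) = 3520 × 4785.2 / 8270.2 ≈ 2037 mm.
Far limit Df = s·(H − f)/(H − s) = 3520 × (4820.2 − 35) / (4820.2 − 3520) = 3520 × 4785.2 / 1300.2 ≈ 12955 mm.
Depth of field = Df − Dn = 12955 − 2037 ≈ 10918 mm ≈ 10.9 m.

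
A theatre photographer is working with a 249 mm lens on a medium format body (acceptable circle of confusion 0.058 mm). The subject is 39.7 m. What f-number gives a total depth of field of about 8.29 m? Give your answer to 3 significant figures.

Write h = H − f = f²/(N·c). The thin-lens limits are Dn = s·h/(h + (s−f)) and Df = s·h/(h − (s−f)), so DoF = Df − Dn = 2·s·(s−f)·h / (h² − (s−f)²).
That is a quadratic in h: DoF·h² − 2·s·(s−f)·h − DoF·(s−f)² = 0 ⇒ h = (s−f)·(s + √(s² + DoF²)) / DoF = 39451 × (39700 + √(39700² + 8290²)) / 8290 = 39451 × (39700 + 40556.3) / 8290 ≈ 381929 mm.
Then N = f²/(c·h) = 249² / (0.058 × 381929) = 62001 / 22152 ≈ 2.80.

f/2.80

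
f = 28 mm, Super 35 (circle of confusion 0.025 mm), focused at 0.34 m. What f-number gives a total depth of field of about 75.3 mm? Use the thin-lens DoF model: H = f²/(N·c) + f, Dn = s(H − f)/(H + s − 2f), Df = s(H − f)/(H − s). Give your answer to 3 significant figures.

Write h = H − f = f²/(N·c). The thin-lens limits are Dn = s·h/(h + (s−f)) and Df = s·h/(h − (s−f)), so DoF = Df − Dn = 2·s·(s−f)·h / (h² − (s−f)²).
That is a quadratic in h: DoF·h² − 2·s·(s−f)·h − DoF·(s−f)² = 0 ⇒ h = (s−f)·(s + √(s² + DoF²)) / DoF = 312 × (340 + √(340² + 75.3²)) / 75.3 = 312 × (340 + 348.239) / 75.3 ≈ 2851.7 mm.
Then N = f²/(c·h) = 28² / (0.025 × 2851.7) = 784 / 71.292 ≈ 11.

f/11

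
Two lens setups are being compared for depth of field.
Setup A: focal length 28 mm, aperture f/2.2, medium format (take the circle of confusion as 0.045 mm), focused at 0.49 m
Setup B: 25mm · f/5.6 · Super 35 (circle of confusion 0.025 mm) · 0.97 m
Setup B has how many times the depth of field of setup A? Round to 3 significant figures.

7.49

Setup A: H = 28²/(2.2×0.045) + 28 ≈ 7947.2 mm; DoF = Df − Dn = 520.357 − 462.990 ≈ 57.367 mm.
Setup B: H = 25²/(5.6×0.025) + 25 ≈ 4489.3 mm; DoF = Df − Dn = 1230.46 − 800.54 ≈ 429.92 mm.
Ratio = 429.92 / 57.367 ≈ 7.49.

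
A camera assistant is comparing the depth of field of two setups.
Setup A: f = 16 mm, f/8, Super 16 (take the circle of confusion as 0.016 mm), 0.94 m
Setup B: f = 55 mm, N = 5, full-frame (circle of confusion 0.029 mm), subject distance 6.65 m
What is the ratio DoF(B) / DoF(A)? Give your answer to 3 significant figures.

Setup A: H = 16²/(8×0.016) + 16 ≈ 2016.0 mm; DoF = Df − Dn = 1747.2 − 643.0 ≈ 1104.2 mm.
Setup B: H = 55²/(5×0.029) + 55 ≈ 20917.1 mm; DoF = Df − Dn = 9724.0 − 5052.7 ≈ 4671.3 mm.
Ratio = 4671.3 / 1104.2 ≈ 4.23.

4.23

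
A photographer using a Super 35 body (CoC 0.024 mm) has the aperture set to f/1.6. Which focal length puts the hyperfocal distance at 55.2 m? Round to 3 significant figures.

46.0 mm

From H = f²/(N·c) + f, with f ≪ H: f ≈ √(H·N·c) = √(55200 × 1.6 × 0.024) = √2119.7 ≈ 46.04 mm.
The +f correction barely moves this — solving exactly, f² + N·c·f − N·c·H = 0 ⇒ f = (−N·c + √((N·c)² + 4·N·c·H))/2 = (−0.0384 + √8478.7)/2 ≈ 46.021 mm, so f ≈ 46.0 mm.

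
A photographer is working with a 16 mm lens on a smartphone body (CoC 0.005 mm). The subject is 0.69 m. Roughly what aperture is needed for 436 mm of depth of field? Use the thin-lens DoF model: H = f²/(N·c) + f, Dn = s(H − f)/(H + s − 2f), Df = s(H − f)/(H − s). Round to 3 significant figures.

f/22

Write h = H − f = f²/(N·c). The thin-lens limits are Dn = s·h/(h + (s−f)) and Df = s·h/(h − (s−f)), so DoF = Df − Dn = 2·s·(s−f)·h / (h² − (s−f)²).
That is a quadratic in h: DoF·h² − 2·s·(s−f)·h − DoF·(s−f)² = 0 ⇒ h = (s−f)·(s + √(s² + DoF²)) / DoF = 674 × (690 + √(690² + 436²)) / 436 = 674 × (690 + 816.208) / 436 ≈ 2328.4 mm.
Then N = f²/(c·h) = 16² / (0.005 × 2328.4) = 256 / 11.642 ≈ 22.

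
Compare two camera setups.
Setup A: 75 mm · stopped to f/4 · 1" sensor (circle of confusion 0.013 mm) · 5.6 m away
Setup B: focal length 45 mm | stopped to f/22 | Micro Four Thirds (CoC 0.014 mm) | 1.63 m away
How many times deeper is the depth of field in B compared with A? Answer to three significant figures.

Setup A: H = 75²/(4×0.013) + 75 ≈ 108248.1 mm; DoF = Df − Dn = 5901.42 − 5327.88 ≈ 573.54 mm.
Setup B: H = 45²/(22×0.014) + 45 ≈ 6619.7 mm; DoF = Df − Dn = 2147.78 − 1313.38 ≈ 834.40 mm.
Ratio = 834.40 / 573.54 ≈ 1.45.

1.45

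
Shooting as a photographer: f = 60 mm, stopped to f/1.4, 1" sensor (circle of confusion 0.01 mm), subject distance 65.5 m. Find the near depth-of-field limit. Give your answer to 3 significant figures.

Hyperfocal distance H = f²/(N·c) + f = 60²/(1.4 × 0.01) + 60 = 3600/0.014 + 60 ≈ 257202.9 mm ≈ 257.2 m.
Near limit Dn = s·(H − f)/(H + s − 2f) = 65500 × (257202.9 − 60) / (257202.9 + 65500 − 2 × 60) = 65500 × 257142.9 / 322582.9 ≈ 52212 mm ≈ 52.2 m.

52.2 m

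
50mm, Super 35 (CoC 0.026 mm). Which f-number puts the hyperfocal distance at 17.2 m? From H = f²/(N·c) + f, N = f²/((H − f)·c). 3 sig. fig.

f/5.61

Rearrange H = f²/(N·c) + f for N: N = f² / ((H − f)·c).
N = 50² / ((17200 − 50) × 0.026) = 2500 / 445.9 ≈ 5.61.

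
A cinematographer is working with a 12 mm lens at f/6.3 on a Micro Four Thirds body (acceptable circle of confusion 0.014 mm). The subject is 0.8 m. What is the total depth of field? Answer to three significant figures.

Hyperfocal distance H = f²/(N·c) + f = 12²/(6.3 × 0.014) + 12 = 144/0.0882 + 12 ≈ 1644.7 mm ≈ 1.645 m.
Near limit Dn = s·(H − f)/(H + s − 2f) = 800 × (1644.7 − 12) / (1644.7 + 800 − 2 × 12) = 800 × 1632.7 / 2420.7 ≈ 539.6 mm.
Far limit Df = s·(H − f)/(H − s) = 800 × (1644.7 − 12) / (1644.7 − 800) = 800 × 1632.7 / 844.7 ≈ 1546.3 mm.
Depth of field = Df − Dn = 1546.3 − 539.6 ≈ 1006.7 mm ≈ 1.01 m.

1.01 m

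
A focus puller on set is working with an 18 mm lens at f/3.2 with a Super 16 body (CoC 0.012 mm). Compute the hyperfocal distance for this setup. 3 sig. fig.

Hyperfocal distance H = f²/(N·c) + f = 18²/(3.2 × 0.012) + 18 = 324/0.0384 + 18 ≈ 8455.5 mm ≈ 8.46 m.

8.46 m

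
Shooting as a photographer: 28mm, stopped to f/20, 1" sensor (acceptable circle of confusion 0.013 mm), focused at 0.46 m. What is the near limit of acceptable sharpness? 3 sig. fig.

Hyperfocal distance H = f²/(N·c) + f = 28²/(20 × 0.013) + 28 = 784/0.26 + 28 ≈ 3043.4 mm ≈ 3.043 m.
Near limit Dn = s·(H − f)/(H + s − 2f) = 460 × (3043.4 − 28) / (3043.4 + 460 − 2 × 28) = 460 × 3015.4 / 3447.4 ≈ 402.36 mm.

402 mm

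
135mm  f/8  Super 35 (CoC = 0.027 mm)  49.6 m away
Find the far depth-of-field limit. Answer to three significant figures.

120 m

Hyperfocal distance H = f²/(N·c) + f = 135²/(8 × 0.027) + 135 = 18225/0.216 + 135 ≈ 84510.0 mm ≈ 84.51 m.
Far limit Df = s·(H − f)/(H − s) = 49600 × (84510.0 − 135) / (84510.0 − 49600) = 49600 × 84375.0 / 34910.0 ≈ 119880 mm ≈ 120 m.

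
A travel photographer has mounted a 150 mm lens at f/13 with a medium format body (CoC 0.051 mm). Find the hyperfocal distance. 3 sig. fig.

Hyperfocal distance H = f²/(N·c) + f = 150²/(13 × 0.051) + 150 = 22500/0.663 + 150 ≈ 34086.7 mm ≈ 34.1 m.

34.1 m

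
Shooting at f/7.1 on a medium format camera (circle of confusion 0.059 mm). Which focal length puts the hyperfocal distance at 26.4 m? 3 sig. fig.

From H = f²/(N·c) + f, with f ≪ H: f ≈ √(H·N·c) = √(26400 × 7.1 × 0.059) = √11059 ≈ 105.2 mm.
The +f correction barely moves this — solving exactly, f² + N·c·f − N·c·H = 0 ⇒ f = (−N·c + √((N·c)² + 4·N·c·H))/2 = (−0.4189 + √44236)/2 ≈ 104.95 mm, so f ≈ 105 mm.

105 mm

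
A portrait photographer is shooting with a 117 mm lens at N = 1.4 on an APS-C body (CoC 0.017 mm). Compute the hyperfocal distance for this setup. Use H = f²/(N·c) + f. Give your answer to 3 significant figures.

575 m

Hyperfocal distance H = f²/(N·c) + f = 117²/(1.4 × 0.017) + 117 = 13689/0.0238 + 117 ≈ 575285.1 mm ≈ 575 m.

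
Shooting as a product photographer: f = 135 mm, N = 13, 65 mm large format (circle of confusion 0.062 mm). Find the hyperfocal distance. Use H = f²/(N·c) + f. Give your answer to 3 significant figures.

22.7 m

Hyperfocal distance H = f²/(N·c) + f = 135²/(13 × 0.062) + 135 = 18225/0.806 + 135 ≈ 22746.7 mm ≈ 22.7 m.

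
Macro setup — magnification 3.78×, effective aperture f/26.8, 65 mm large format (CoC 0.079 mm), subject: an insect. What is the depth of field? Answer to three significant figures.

0.296 mm

At magnification m, DoF ≈ 2·N_eff·c/m² = 2 × 26.8 × 0.079 / 3.78² = 4.234 / 14.29 ≈ 0.296 mm.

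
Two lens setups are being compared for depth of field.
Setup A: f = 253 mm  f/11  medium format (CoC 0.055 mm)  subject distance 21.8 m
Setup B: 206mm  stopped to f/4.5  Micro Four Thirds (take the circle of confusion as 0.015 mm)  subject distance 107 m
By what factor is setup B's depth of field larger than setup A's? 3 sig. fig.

Setup A: H = 253²/(11×0.055) + 253 ≈ 106053.0 mm; DoF = Df − Dn = 27375.2 − 18111.5 ≈ 9263.7 mm.
Setup B: H = 206²/(4.5×0.015) + 206 ≈ 628887.5 mm; DoF = Df − Dn = 128895 − 91463 ≈ 37432 mm.
Ratio = 37432 / 9263.7 ≈ 4.04.

4.04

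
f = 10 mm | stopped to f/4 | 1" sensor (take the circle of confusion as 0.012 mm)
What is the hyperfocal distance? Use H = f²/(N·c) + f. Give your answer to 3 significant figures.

Hyperfocal distance H = f²/(N·c) + f = 10²/(4 × 0.012) + 10 = 100/0.048 + 10 ≈ 2093.3 mm ≈ 2.09 m.

2.09 m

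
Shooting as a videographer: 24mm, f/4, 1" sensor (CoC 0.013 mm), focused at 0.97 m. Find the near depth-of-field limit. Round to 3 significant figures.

Hyperfocal distance H = f²/(N·c) + f = 24²/(4 × 0.013) + 24 = 576/0.052 + 24 ≈ 11100.9 mm ≈ 11.10 m.
Near limit Dn = s·(H − f)/(H + s − 2f) = 970 × (11100.9 − 24) / (11100.9 + 970 − 2 × 24) = 970 × 11076.9 / 12022.9 ≈ 893.68 mm ≈ 0.894 m.

0.894 m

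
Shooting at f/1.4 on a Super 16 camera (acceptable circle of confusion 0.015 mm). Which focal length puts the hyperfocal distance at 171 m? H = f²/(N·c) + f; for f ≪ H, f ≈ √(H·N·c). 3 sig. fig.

From H = f²/(N·c) + f, with f ≪ H: f ≈ √(H·N·c) = √(171000 × 1.4 × 0.015) = √3591.0 ≈ 59.92 mm.
The +f correction barely moves this — solving exactly, f² + N·c·f − N·c·H = 0 ⇒ f = (−N·c + √((N·c)² + 4·N·c·H))/2 = (−0.021 + √14364)/2 ≈ 59.914 mm, so f ≈ 59.9 mm.

59.9 mm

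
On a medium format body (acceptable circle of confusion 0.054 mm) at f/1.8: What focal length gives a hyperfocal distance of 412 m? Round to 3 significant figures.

From H = f²/(N·c) + f, with f ≪ H: f ≈ √(H·N·c) = √(412000 × 1.8 × 0.054) = √40046 ≈ 200.1 mm.
The +f correction barely moves this — solving exactly, f² + N·c·f − N·c·H = 0 ⇒ f = (−N·c + √((N·c)² + 4·N·c·H))/2 = (−0.0972 + √160186)/2 ≈ 200.07 mm, so f ≈ 200 mm.

200 mm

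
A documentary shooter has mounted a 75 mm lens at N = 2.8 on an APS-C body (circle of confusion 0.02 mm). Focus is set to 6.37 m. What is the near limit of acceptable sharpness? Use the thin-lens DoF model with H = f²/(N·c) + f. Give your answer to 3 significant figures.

Hyperfocal distance H = f²/(N·c) + f = 75²/(2.8 × 0.02) + 75 = 5625/0.056 + 75 ≈ 100521.4 mm ≈ 100.5 m.
Near limit Dn = s·(H − f)/(H + s − 2f) = 6370 × (100521.4 − 75) / (100521.4 + 6370 − 2 × 75) = 6370 × 100446.4 / 106741.4 ≈ 5994.3 mm ≈ 5.99 m.

5.99 m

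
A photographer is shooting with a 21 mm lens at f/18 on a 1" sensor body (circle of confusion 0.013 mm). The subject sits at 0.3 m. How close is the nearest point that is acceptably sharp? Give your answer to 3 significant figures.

Hyperfocal distance H = f²/(N·c) + f = 21²/(18 × 0.013) + 21 = 441/0.234 + 21 ≈ 1905.6 mm ≈ 1.906 m.
Near limit Dn = s·(H − f)/(H + s − 2f) = 300 × (1905.6 − 21) / (1905.6 + 300 − 2 × 21) = 300 × 1884.6 / 2163.6 ≈ 261.31 mm.

261 mm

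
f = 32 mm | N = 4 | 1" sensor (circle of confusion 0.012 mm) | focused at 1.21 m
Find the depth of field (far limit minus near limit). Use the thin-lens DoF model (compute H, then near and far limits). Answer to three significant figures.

Hyperfocal distance H = f²/(N·c) + f = 32²/(4 × 0.012) + 32 = 1024/0.048 + 32 ≈ 21365.3 mm ≈ 21.37 m.
Near limit Dn = s·(H − f)/(H + s − 2f) = 1210 × (21365.3 − 32) / (21365.3 + 1210 − 2 × 32) = 1210 × 21333.3 / 22511.3 ≈ 1146.68 mm.
Far limit Df = s·(H − f)/(H − s) = 1210 × (21365.3 − 32) / (21365.3 − 1210) = 1210 × 21333.3 / 20155.3 ≈ 1280.72 mm.
Depth of field = Df − Dn = 1280.72 − 1146.68 ≈ 134.04 mm.

134 mm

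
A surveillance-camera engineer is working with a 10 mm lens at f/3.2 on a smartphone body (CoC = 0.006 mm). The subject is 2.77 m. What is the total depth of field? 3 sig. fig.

4.08 m

Hyperfocal distance H = f²/(N·c) + f = 10²/(3.2 × 0.006) + 10 = 100/0.0192 + 10 ≈ 5218.3 mm ≈ 5.218 m.
Near limit Dn = s·(H − f)/(H + s − 2f) = 2770 × (5218.3 − 10) / (5218.3 + 2770 − 2 × 10) = 2770 × 5208.3 / 7968.3 ≈ 1810.6 mm.
Far limit Df = s·(H − f)/(H − s) = 2770 × (5218.3 − 10) / (5218.3 − 2770) = 2770 × 5208.3 / 2448.3 ≈ 5892.6 mm.
Depth of field = Df − Dn = 5892.6 − 1810.6 ≈ 4082.0 mm ≈ 4.08 m.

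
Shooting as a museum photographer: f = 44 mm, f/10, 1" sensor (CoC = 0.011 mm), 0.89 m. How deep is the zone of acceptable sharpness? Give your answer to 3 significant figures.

85.8 mm

Hyperfocal distance H = f²/(N·c) + f = 44²/(10 × 0.011) + 44 = 1936/0.11 + 44 ≈ 17644.0 mm ≈ 17.64 m.
Near limit Dn = s·(H − f)/(H + s − 2f) = 890 × (17644.0 − 44) / (17644.0 + 890 − 2 × 44) = 890 × 17600.0 / 18446.0 ≈ 849.181 mm.
Far limit Df = s·(H − f)/(H − s) = 890 × (17644.0 − 44) / (17644.0 − 890) = 890 × 17600.0 / 16754.0 ≈ 934.941 mm.
Depth of field = Df − Dn = 934.941 − 849.181 ≈ 85.760 mm.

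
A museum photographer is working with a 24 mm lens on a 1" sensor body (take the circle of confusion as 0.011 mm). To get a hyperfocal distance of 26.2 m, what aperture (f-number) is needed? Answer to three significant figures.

Rearrange H = f²/(N·c) + f for N: N = f² / ((H − f)·c).
N = 24² / ((26200 − 24) × 0.011) = 576 / 287.9 ≈ 2.00.

f/2.00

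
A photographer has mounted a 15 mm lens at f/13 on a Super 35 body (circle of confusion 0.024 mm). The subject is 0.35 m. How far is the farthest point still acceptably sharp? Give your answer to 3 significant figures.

Hyperfocal distance H = f²/(N·c) + f = 15²/(13 × 0.024) + 15 = 225/0.312 + 15 ≈ 736.2 mm ≈ 0.736 m.
Far limit Df = s·(H − f)/(H − s) = 350 × (736.2 − 15) / (736.2 − 350) = 350 × 721.2 / 386.2 ≈ 653.64 mm ≈ 0.654 m.

0.654 m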